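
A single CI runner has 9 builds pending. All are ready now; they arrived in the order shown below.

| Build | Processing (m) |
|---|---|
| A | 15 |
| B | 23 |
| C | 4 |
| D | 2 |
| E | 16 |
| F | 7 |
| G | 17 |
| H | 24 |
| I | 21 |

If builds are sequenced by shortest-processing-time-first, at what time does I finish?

SPT (increasing processing time): D C F A E G I B H.
D: 0→2
C: 2→6
F: 6→13
A: 13→28
E: 28→44
G: 44→61
I: 61→82

82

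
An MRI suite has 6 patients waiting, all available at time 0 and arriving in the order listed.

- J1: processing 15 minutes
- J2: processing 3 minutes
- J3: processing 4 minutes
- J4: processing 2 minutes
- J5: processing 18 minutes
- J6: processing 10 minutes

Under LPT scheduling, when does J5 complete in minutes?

LPT (decreasing processing time): J5 J1 J6 J3 J2 J4.
J5: 0→18

18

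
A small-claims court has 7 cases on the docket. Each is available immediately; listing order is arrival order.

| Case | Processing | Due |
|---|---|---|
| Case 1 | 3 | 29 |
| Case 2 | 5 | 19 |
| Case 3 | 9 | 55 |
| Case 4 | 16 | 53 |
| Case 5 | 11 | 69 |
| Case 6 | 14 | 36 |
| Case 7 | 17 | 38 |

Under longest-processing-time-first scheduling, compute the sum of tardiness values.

122

LPT (decreasing processing time): Case 7 Case 4 Case 6 Case 5 Case 3 Case 2 Case 1.
Case 7: 0→17, due 38, tardiness 0
Case 4: 17→33, due 53, tardiness 0
Case 6: 33→47, due 36, tardiness 11
Case 5: 47→58, due 69, tardiness 0
Case 3: 58→67, due 55, tardiness 12
Case 2: 67→72, due 19, tardiness 53
Case 1: 72→75, due 29, tardiness 46
Sum = 0+0+11+0+12+53+46 = 122.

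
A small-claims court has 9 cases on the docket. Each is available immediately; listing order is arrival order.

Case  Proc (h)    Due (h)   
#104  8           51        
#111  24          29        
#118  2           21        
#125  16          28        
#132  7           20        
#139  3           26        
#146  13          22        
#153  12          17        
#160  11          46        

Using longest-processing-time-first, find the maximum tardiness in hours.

LPT (decreasing processing time): #111 #125 #146 #153 #160 #104 #132 #139 #118.
#111: 0→24, due 29, tardiness 0
#125: 24→40, due 28, tardiness 12
#146: 40→53, due 22, tardiness 31
#153: 53→65, due 17, tardiness 48
#160: 65→76, due 46, tardiness 30
#104: 76→84, due 51, tardiness 33
#132: 84→91, due 20, tardiness 71
#139: 91→94, due 26, tardiness 68
#118: 94→96, due 21, tardiness 75
Maximum = 75.

75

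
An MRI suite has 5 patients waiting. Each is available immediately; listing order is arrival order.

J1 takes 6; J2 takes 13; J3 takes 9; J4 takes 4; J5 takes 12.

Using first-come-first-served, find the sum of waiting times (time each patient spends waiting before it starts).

FIFO (arrival order): J1 J2 J3 J4 J5.
J1: waits 0, runs 0→6
J2: waits 6, runs 6→19
J3: waits 19, runs 19→28
J4: waits 28, runs 28→32
J5: waits 32, runs 32→44
Sum = 0+6+19+28+32 = 85.

85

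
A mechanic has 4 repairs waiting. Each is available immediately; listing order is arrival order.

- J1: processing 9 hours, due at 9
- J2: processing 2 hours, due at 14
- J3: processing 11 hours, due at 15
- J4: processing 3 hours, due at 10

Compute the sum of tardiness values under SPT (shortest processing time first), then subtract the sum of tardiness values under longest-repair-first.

SPT (increasing processing time): J2 J4 J1 J3.
J2: 0→2, due 14, tardiness 0
J4: 2→5, due 10, tardiness 0
J1: 5→14, due 9, tardiness 5
J3: 14→25, due 15, tardiness 10
Sum = 0+0+5+10 = 15.
LPT (decreasing processing time): J3 J1 J4 J2.
J3: 0→11, due 15, tardiness 0
J1: 11→20, due 9, tardiness 11
J4: 20→23, due 10, tardiness 13
J2: 23→25, due 14, tardiness 11
Sum = 0+11+13+11 = 35.
Difference = 15 − 35 = -20.

-20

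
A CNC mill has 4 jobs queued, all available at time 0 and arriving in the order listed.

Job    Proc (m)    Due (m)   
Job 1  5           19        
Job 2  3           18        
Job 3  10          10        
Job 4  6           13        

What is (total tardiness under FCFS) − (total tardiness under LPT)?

FIFO (arrival order): Job 1 Job 2 Job 3 Job 4.
Job 1: 0→5, due 19, tardiness 0
Job 2: 5→8, due 18, tardiness 0
Job 3: 8→18, due 10, tardiness 8
Job 4: 18→24, due 13, tardiness 11
Sum = 0+0+8+11 = 19.
LPT (decreasing processing time): Job 3 Job 4 Job 1 Job 2.
Job 3: 0→10, due 10, tardiness 0
Job 4: 10→16, due 13, tardiness 3
Job 1: 16→21, due 19, tardiness 2
Job 2: 21→24, due 18, tardiness 6
Sum = 0+3+2+6 = 11.
Difference = 19 − 11 = 8.

8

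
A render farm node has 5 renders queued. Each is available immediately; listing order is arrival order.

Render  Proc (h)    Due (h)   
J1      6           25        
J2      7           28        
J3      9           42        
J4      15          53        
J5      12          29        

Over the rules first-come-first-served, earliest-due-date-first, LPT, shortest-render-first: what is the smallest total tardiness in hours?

0

FIFO (arrival order): J1 J2 J3 J4 J5.
J1: 0→6, due 25, tardiness 0
J2: 6→13, due 28, tardiness 0
J3: 13→22, due 42, tardiness 0
J4: 22→37, due 53, tardiness 0
J5: 37→49, due 29, tardiness 20
Sum = 0+0+0+0+20 = 20.
EDD (increasing due date): J1 J2 J5 J3 J4.
J1: 0→6, due 25, tardiness 0
J2: 6→13, due 28, tardiness 0
J5: 13→25, due 29, tardiness 0
J3: 25→34, due 42, tardiness 0
J4: 34→49, due 53, tardiness 0
Sum = 0+0+0+0+0 = 0.
LPT (decreasing processing time): J4 J5 J3 J2 J1.
J4: 0→15, due 53, tardiness 0
J5: 15→27, due 29, tardiness 0
J3: 27→36, due 42, tardiness 0
J2: 36→43, due 28, tardiness 15
J1: 43→49, due 25, tardiness 24
Sum = 0+0+0+15+24 = 39.
SPT (increasing processing time): J1 J2 J3 J5 J4.
J1: 0→6, due 25, tardiness 0
J2: 6→13, due 28, tardiness 0
J3: 13→22, due 42, tardiness 0
J5: 22→34, due 29, tardiness 5
J4: 34→49, due 53, tardiness 0
Sum = 0+0+0+5+0 = 5.
FIFO 20, EDD 0, LPT 39, SPT 5 → minimum 0.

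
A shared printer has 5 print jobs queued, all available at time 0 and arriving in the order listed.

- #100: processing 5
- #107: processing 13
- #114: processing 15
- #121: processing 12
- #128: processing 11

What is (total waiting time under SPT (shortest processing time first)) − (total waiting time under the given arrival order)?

-11

SPT (increasing processing time): #100 #128 #121 #107 #114.
#100: waits 0, runs 0→5
#128: waits 5, runs 5→16
#121: waits 16, runs 16→28
#107: waits 28, runs 28→41
#114: waits 41, runs 41→56
Sum = 0+5+16+28+41 = 90.
FIFO (arrival order): #100 #107 #114 #121 #128.
#100: waits 0, runs 0→5
#107: waits 5, runs 5→18
#114: waits 18, runs 18→33
#121: waits 33, runs 33→45
#128: waits 45, runs 45→56
Sum = 0+5+18+33+45 = 101.
Difference = 90 − 101 = -11.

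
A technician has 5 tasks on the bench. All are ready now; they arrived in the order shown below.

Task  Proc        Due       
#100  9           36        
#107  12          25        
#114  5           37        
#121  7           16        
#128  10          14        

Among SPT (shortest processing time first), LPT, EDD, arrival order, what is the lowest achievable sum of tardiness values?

SPT (increasing processing time): #114 #121 #100 #128 #107.
#114: 0→5, due 37, tardiness 0
#121: 5→12, due 16, tardiness 0
#100: 12→21, due 36, tardiness 0
#128: 21→31, due 14, tardiness 17
#107: 31→43, due 25, tardiness 18
Sum = 0+0+0+17+18 = 35.
LPT (decreasing processing time): #107 #128 #100 #121 #114.
#107: 0→12, due 25, tardiness 0
#128: 12→22, due 14, tardiness 8
#100: 22→31, due 36, tardiness 0
#121: 31→38, due 16, tardiness 22
#114: 38→43, due 37, tardiness 6
Sum = 0+8+0+22+6 = 36.
EDD (increasing due date): #128 #121 #107 #100 #114.
#128: 0→10, due 14, tardiness 0
#121: 10→17, due 16, tardiness 1
#107: 17→29, due 25, tardiness 4
#100: 29→38, due 36, tardiness 2
#114: 38→43, due 37, tardiness 6
Sum = 0+1+4+2+6 = 13.
FIFO (arrival order): #100 #107 #114 #121 #128.
#100: 0→9, due 36, tardiness 0
#107: 9→21, due 25, tardiness 0
#114: 21→26, due 37, tardiness 0
#121: 26→33, due 16, tardiness 17
#128: 33→43, due 14, tardiness 29
Sum = 0+0+0+17+29 = 46.
SPT 35, LPT 36, EDD 13, FIFO 46 → minimum 13.

13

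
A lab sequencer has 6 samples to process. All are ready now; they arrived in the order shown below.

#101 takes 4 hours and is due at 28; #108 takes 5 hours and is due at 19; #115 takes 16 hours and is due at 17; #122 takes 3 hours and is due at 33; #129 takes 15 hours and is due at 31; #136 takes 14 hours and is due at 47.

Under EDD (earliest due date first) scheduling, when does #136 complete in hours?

EDD (increasing due date): #115 #108 #101 #129 #122 #136.
#115: 0→16
#108: 16→21
#101: 21→25
#129: 25→40
#122: 40→43
#136: 43→57

57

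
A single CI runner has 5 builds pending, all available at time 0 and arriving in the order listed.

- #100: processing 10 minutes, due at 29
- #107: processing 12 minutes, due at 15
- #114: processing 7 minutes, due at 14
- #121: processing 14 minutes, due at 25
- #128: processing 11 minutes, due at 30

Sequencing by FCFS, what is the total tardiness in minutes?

FIFO (arrival order): #100 #107 #114 #121 #128.
#100: 0→10, due 29, tardiness 0
#107: 10→22, due 15, tardiness 7
#114: 22→29, due 14, tardiness 15
#121: 29→43, due 25, tardiness 18
#128: 43→54, due 30, tardiness 24
Sum = 0+7+15+18+24 = 64.

64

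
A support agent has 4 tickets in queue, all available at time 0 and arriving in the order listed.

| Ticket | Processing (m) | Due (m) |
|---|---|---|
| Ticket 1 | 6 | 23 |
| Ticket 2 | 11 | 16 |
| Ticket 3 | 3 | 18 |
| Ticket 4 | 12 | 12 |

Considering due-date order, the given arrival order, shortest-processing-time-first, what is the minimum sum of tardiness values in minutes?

23

EDD (increasing due date): Ticket 4 Ticket 2 Ticket 3 Ticket 1.
Ticket 4: 0→12, due 12, tardiness 0
Ticket 2: 12→23, due 16, tardiness 7
Ticket 3: 23→26, due 18, tardiness 8
Ticket 1: 26→32, due 23, tardiness 9
Sum = 0+7+8+9 = 24.
FIFO (arrival order): Ticket 1 Ticket 2 Ticket 3 Ticket 4.
Ticket 1: 0→6, due 23, tardiness 0
Ticket 2: 6→17, due 16, tardiness 1
Ticket 3: 17→20, due 18, tardiness 2
Ticket 4: 20→32, due 12, tardiness 20
Sum = 0+1+2+20 = 23.
SPT (increasing processing time): Ticket 3 Ticket 1 Ticket 2 Ticket 4.
Ticket 3: 0→3, due 18, tardiness 0
Ticket 1: 3→9, due 23, tardiness 0
Ticket 2: 9→20, due 16, tardiness 4
Ticket 4: 20→32, due 12, tardiness 20
Sum = 0+0+4+20 = 24.
EDD 24, FIFO 23, SPT 24 → minimum 23.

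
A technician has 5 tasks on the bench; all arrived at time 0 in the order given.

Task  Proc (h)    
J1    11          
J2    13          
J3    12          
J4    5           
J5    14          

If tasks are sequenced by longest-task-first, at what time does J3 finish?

39

LPT (decreasing processing time): J5 J2 J3 J1 J4.
J5: 0→14
J2: 14→27
J3: 27→39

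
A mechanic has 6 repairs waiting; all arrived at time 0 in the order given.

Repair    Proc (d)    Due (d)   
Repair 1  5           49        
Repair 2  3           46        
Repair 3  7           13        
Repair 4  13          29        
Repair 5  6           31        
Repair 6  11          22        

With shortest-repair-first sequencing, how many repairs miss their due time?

3

SPT (increasing processing time): Repair 2 Repair 1 Repair 5 Repair 3 Repair 6 Repair 4.
Repair 2: 0→3, due 46, tardiness 0
Repair 1: 3→8, due 49, tardiness 0
Repair 5: 8→14, due 31, tardiness 0
Repair 3: 14→21, due 13, tardiness 8
Repair 6: 21→32, due 22, tardiness 10
Repair 4: 32→45, due 29, tardiness 16
Late repairs: 3.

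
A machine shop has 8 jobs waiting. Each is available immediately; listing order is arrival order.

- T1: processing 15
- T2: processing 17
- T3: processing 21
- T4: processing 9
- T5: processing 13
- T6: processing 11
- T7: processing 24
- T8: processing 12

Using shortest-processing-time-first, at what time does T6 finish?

20

SPT (increasing processing time): T4 T6 T8 T5 T1 T2 T3 T7.
T4: 0→9
T6: 9→20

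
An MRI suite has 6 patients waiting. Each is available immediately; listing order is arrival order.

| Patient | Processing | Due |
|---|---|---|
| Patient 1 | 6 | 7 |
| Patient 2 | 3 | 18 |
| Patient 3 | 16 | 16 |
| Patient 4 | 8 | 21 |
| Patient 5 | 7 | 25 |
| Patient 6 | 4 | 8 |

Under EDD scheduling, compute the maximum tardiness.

19

EDD (increasing due date): Patient 1 Patient 6 Patient 3 Patient 2 Patient 4 Patient 5.
Patient 1: 0→6, due 7, tardiness 0
Patient 6: 6→10, due 8, tardiness 2
Patient 3: 10→26, due 16, tardiness 10
Patient 2: 26→29, due 18, tardiness 11
Patient 4: 29→37, due 21, tardiness 16
Patient 5: 37→44, due 25, tardiness 19
Maximum = 19.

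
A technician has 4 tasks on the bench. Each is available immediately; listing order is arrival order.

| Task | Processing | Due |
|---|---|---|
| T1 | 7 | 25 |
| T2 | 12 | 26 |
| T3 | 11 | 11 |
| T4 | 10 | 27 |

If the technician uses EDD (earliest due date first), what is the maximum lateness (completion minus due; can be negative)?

EDD (increasing due date): T3 T1 T2 T4.
T3: 0→11, due 11, lateness 0
T1: 11→18, due 25, lateness -7
T2: 18→30, due 26, lateness 4
T4: 30→40, due 27, lateness 13
Maximum = 13.

13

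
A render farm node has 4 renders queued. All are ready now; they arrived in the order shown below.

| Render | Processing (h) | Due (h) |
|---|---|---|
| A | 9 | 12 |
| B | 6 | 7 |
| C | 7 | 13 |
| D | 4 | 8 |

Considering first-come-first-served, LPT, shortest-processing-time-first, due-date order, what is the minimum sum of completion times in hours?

FIFO (arrival order): A B C D.
A: 0→9
B: 9→15
C: 15→22
D: 22→26
Sum = 9+15+22+26 = 72.
LPT (decreasing processing time): A C B D.
A: 0→9
C: 9→16
B: 16→22
D: 22→26
Sum = 9+16+22+26 = 73.
SPT (increasing processing time): D B C A.
D: 0→4
B: 4→10
C: 10→17
A: 17→26
Sum = 4+10+17+26 = 57.
EDD (increasing due date): B D A C.
B: 0→6
D: 6→10
A: 10→19
C: 19→26
Sum = 6+10+19+26 = 61.
FIFO 72, LPT 73, SPT 57, EDD 61 → minimum 57.

57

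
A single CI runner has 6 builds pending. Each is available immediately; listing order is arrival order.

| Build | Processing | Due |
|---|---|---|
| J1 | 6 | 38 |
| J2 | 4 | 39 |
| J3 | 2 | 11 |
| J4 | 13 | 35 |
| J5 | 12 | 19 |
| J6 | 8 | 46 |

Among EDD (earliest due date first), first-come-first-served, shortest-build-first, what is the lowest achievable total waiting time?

EDD (increasing due date): J3 J5 J4 J1 J2 J6.
J3: waits 0, runs 0→2
J5: waits 2, runs 2→14
J4: waits 14, runs 14→27
J1: waits 27, runs 27→33
J2: waits 33, runs 33→37
J6: waits 37, runs 37→45
Sum = 0+2+14+27+33+37 = 113.
FIFO (arrival order): J1 J2 J3 J4 J5 J6.
J1: waits 0, runs 0→6
J2: waits 6, runs 6→10
J3: waits 10, runs 10→12
J4: waits 12, runs 12→25
J5: waits 25, runs 25→37
J6: waits 37, runs 37→45
Sum = 0+6+10+12+25+37 = 90.
SPT (increasing processing time): J3 J2 J1 J6 J5 J4.
J3: waits 0, runs 0→2
J2: waits 2, runs 2→6
J1: waits 6, runs 6→12
J6: waits 12, runs 12→20
J5: waits 20, runs 20→32
J4: waits 32, runs 32→45
Sum = 0+2+6+12+20+32 = 72.
EDD 113, FIFO 90, SPT 72 → minimum 72.

72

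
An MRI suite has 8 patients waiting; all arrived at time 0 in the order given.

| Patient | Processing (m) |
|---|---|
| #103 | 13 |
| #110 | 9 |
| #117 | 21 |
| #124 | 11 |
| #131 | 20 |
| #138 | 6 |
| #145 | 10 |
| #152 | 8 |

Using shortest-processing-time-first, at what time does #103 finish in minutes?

SPT (increasing processing time): #138 #152 #110 #145 #124 #103 #131 #117.
#138: 0→6
#152: 6→14
#110: 14→23
#145: 23→33
#124: 33→44
#103: 44→57

57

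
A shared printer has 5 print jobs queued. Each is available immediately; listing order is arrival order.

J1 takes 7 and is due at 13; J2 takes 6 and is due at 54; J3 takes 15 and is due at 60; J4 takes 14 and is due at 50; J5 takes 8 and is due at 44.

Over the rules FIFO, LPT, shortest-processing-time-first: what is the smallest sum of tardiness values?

0

FIFO (arrival order): J1 J2 J3 J4 J5.
J1: 0→7, due 13, tardiness 0
J2: 7→13, due 54, tardiness 0
J3: 13→28, due 60, tardiness 0
J4: 28→42, due 50, tardiness 0
J5: 42→50, due 44, tardiness 6
Sum = 0+0+0+0+6 = 6.
LPT (decreasing processing time): J3 J4 J5 J1 J2.
J3: 0→15, due 60, tardiness 0
J4: 15→29, due 50, tardiness 0
J5: 29→37, due 44, tardiness 0
J1: 37→44, due 13, tardiness 31
J2: 44→50, due 54, tardiness 0
Sum = 0+0+0+31+0 = 31.
SPT (increasing processing time): J2 J1 J5 J4 J3.
J2: 0→6, due 54, tardiness 0
J1: 6→13, due 13, tardiness 0
J5: 13→21, due 44, tardiness 0
J4: 21→35, due 50, tardiness 0
J3: 35→50, due 60, tardiness 0
Sum = 0+0+0+0+0 = 0.
FIFO 6, LPT 31, SPT 0 → minimum 0.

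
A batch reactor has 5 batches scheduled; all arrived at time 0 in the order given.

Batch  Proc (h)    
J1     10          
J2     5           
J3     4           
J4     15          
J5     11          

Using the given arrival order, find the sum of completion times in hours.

123

FIFO (arrival order): J1 J2 J3 J4 J5.
J1: 0→10
J2: 10→15
J3: 15→19
J4: 19→34
J5: 34→45
Sum = 10+15+19+34+45 = 123.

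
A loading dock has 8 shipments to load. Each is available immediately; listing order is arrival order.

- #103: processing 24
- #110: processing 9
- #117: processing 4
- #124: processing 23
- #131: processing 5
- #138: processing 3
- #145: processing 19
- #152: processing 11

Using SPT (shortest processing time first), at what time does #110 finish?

SPT (increasing processing time): #138 #117 #131 #110 #152 #145 #124 #103.
#138: 0→3
#117: 3→7
#131: 7→12
#110: 12→21

21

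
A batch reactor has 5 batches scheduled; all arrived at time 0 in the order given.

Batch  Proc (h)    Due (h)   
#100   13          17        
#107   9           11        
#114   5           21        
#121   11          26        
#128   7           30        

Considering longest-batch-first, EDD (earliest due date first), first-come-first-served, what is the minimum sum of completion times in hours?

141

LPT (decreasing processing time): #100 #121 #107 #128 #114.
#100: 0→13
#121: 13→24
#107: 24→33
#128: 33→40
#114: 40→45
Sum = 13+24+33+40+45 = 155.
EDD (increasing due date): #107 #100 #114 #121 #128.
#107: 0→9
#100: 9→22
#114: 22→27
#121: 27→38
#128: 38→45
Sum = 9+22+27+38+45 = 141.
FIFO (arrival order): #100 #107 #114 #121 #128.
#100: 0→13
#107: 13→22
#114: 22→27
#121: 27→38
#128: 38→45
Sum = 13+22+27+38+45 = 145.
LPT 155, EDD 141, FIFO 145 → minimum 141.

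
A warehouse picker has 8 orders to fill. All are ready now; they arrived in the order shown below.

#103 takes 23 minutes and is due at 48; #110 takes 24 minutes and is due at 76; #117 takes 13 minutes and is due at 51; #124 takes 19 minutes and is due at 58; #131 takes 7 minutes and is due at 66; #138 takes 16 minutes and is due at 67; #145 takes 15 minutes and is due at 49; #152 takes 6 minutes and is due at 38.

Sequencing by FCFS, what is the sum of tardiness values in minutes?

238

FIFO (arrival order): #103 #110 #117 #124 #131 #138 #145 #152.
#103: 0→23, due 48, tardiness 0
#110: 23→47, due 76, tardiness 0
#117: 47→60, due 51, tardiness 9
#124: 60→79, due 58, tardiness 21
#131: 79→86, due 66, tardiness 20
#138: 86→102, due 67, tardiness 35
#145: 102→117, due 49, tardiness 68
#152: 117→123, due 38, tardiness 85
Sum = 0+0+9+21+20+35+68+85 = 238.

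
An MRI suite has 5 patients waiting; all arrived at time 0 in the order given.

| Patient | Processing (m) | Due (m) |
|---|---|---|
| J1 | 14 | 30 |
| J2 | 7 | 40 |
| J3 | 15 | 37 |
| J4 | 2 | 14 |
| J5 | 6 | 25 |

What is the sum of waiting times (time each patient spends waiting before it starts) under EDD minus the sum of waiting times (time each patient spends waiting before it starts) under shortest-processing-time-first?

EDD (increasing due date): J4 J5 J1 J3 J2.
J4: waits 0, runs 0→2
J5: waits 2, runs 2→8
J1: waits 8, runs 8→22
J3: waits 22, runs 22→37
J2: waits 37, runs 37→44
Sum = 0+2+8+22+37 = 69.
SPT (increasing processing time): J4 J5 J2 J1 J3.
J4: waits 0, runs 0→2
J5: waits 2, runs 2→8
J2: waits 8, runs 8→15
J1: waits 15, runs 15→29
J3: waits 29, runs 29→44
Sum = 0+2+8+15+29 = 54.
Difference = 69 − 54 = 15.

15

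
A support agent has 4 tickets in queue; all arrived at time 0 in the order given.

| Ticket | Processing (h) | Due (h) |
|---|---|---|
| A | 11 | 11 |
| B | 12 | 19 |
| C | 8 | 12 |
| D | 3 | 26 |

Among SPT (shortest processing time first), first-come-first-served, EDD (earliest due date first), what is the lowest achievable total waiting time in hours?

36

SPT (increasing processing time): D C A B.
D: waits 0, runs 0→3
C: waits 3, runs 3→11
A: waits 11, runs 11→22
B: waits 22, runs 22→34
Sum = 0+3+11+22 = 36.
FIFO (arrival order): A B C D.
A: waits 0, runs 0→11
B: waits 11, runs 11→23
C: waits 23, runs 23→31
D: waits 31, runs 31→34
Sum = 0+11+23+31 = 65.
EDD (increasing due date): A C B D.
A: waits 0, runs 0→11
C: waits 11, runs 11→19
B: waits 19, runs 19→31
D: waits 31, runs 31→34
Sum = 0+11+19+31 = 61.
SPT 36, FIFO 65, EDD 61 → minimum 36.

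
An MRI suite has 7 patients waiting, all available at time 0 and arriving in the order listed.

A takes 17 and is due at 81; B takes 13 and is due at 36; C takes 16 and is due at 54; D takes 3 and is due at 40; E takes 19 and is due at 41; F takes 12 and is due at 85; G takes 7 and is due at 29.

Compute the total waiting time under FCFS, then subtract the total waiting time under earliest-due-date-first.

65

FIFO (arrival order): A B C D E F G.
A: waits 0, runs 0→17
B: waits 17, runs 17→30
C: waits 30, runs 30→46
D: waits 46, runs 46→49
E: waits 49, runs 49→68
F: waits 68, runs 68→80
G: waits 80, runs 80→87
Sum = 0+17+30+46+49+68+80 = 290.
EDD (increasing due date): G B D E C A F.
G: waits 0, runs 0→7
B: waits 7, runs 7→20
D: waits 20, runs 20→23
E: waits 23, runs 23→42
C: waits 42, runs 42→58
A: waits 58, runs 58→75
F: waits 75, runs 75→87
Sum = 0+7+20+23+42+58+75 = 225.
Difference = 290 − 225 = 65.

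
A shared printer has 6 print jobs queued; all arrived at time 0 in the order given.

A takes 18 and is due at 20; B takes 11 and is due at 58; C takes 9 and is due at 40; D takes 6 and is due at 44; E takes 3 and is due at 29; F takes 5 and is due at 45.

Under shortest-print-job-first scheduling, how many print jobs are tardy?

1

SPT (increasing processing time): E F D C B A.
E: 0→3, due 29, tardiness 0
F: 3→8, due 45, tardiness 0
D: 8→14, due 44, tardiness 0
C: 14→23, due 40, tardiness 0
B: 23→34, due 58, tardiness 0
A: 34→52, due 20, tardiness 32
Late print jobs: 1.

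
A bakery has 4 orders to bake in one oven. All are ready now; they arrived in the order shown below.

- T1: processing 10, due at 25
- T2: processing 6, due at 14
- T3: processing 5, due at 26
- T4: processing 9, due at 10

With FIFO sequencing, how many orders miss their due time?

FIFO (arrival order): T1 T2 T3 T4.
T1: 0→10, due 25, tardiness 0
T2: 10→16, due 14, tardiness 2
T3: 16→21, due 26, tardiness 0
T4: 21→30, due 10, tardiness 20
Late orders: 2.

2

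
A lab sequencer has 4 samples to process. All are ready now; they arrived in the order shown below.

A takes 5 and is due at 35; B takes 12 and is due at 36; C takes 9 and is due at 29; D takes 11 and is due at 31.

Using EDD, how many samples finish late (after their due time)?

1

EDD (increasing due date): C D A B.
C: 0→9, due 29, tardiness 0
D: 9→20, due 31, tardiness 0
A: 20→25, due 35, tardiness 0
B: 25→37, due 36, tardiness 1
Late samples: 1.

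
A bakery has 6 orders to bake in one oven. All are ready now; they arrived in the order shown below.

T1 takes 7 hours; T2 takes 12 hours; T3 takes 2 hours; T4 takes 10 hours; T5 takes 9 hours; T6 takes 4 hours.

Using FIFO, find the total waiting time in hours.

118

FIFO (arrival order): T1 T2 T3 T4 T5 T6.
T1: waits 0, runs 0→7
T2: waits 7, runs 7→19
T3: waits 19, runs 19→21
T4: waits 21, runs 21→31
T5: waits 31, runs 31→40
T6: waits 40, runs 40→44
Sum = 0+7+19+21+31+40 = 118.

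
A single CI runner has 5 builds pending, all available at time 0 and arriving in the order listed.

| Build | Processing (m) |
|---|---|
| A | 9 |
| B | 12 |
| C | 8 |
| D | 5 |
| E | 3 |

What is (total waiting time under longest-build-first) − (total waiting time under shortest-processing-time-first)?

LPT (decreasing processing time): B A C D E.
B: waits 0, runs 0→12
A: waits 12, runs 12→21
C: waits 21, runs 21→29
D: waits 29, runs 29→34
E: waits 34, runs 34→37
Sum = 0+12+21+29+34 = 96.
SPT (increasing processing time): E D C A B.
E: waits 0, runs 0→3
D: waits 3, runs 3→8
C: waits 8, runs 8→16
A: waits 16, runs 16→25
B: waits 25, runs 25→37
Sum = 0+3+8+16+25 = 52.
Difference = 96 − 52 = 44.

44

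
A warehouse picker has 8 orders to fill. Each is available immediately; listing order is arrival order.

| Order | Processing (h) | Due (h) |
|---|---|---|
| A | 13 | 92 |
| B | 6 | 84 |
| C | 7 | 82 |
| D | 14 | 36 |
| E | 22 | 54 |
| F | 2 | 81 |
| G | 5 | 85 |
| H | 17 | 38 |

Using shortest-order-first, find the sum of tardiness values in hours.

SPT (increasing processing time): F G B C A D H E.
F: 0→2, due 81, tardiness 0
G: 2→7, due 85, tardiness 0
B: 7→13, due 84, tardiness 0
C: 13→20, due 82, tardiness 0
A: 20→33, due 92, tardiness 0
D: 33→47, due 36, tardiness 11
H: 47→64, due 38, tardiness 26
E: 64→86, due 54, tardiness 32
Sum = 0+0+0+0+0+11+26+32 = 69.

69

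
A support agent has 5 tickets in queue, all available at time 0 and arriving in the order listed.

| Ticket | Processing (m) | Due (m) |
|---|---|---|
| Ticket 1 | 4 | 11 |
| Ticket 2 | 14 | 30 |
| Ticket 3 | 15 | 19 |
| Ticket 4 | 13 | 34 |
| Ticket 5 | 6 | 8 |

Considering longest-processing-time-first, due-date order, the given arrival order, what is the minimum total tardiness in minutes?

33

LPT (decreasing processing time): Ticket 3 Ticket 2 Ticket 4 Ticket 5 Ticket 1.
Ticket 3: 0→15, due 19, tardiness 0
Ticket 2: 15→29, due 30, tardiness 0
Ticket 4: 29→42, due 34, tardiness 8
Ticket 5: 42→48, due 8, tardiness 40
Ticket 1: 48→52, due 11, tardiness 41
Sum = 0+0+8+40+41 = 89.
EDD (increasing due date): Ticket 5 Ticket 1 Ticket 3 Ticket 2 Ticket 4.
Ticket 5: 0→6, due 8, tardiness 0
Ticket 1: 6→10, due 11, tardiness 0
Ticket 3: 10→25, due 19, tardiness 6
Ticket 2: 25→39, due 30, tardiness 9
Ticket 4: 39→52, due 34, tardiness 18
Sum = 0+0+6+9+18 = 33.
FIFO (arrival order): Ticket 1 Ticket 2 Ticket 3 Ticket 4 Ticket 5.
Ticket 1: 0→4, due 11, tardiness 0
Ticket 2: 4→18, due 30, tardiness 0
Ticket 3: 18→33, due 19, tardiness 14
Ticket 4: 33→46, due 34, tardiness 12
Ticket 5: 46→52, due 8, tardiness 44
Sum = 0+0+14+12+44 = 70.
LPT 89, EDD 33, FIFO 70 → minimum 33.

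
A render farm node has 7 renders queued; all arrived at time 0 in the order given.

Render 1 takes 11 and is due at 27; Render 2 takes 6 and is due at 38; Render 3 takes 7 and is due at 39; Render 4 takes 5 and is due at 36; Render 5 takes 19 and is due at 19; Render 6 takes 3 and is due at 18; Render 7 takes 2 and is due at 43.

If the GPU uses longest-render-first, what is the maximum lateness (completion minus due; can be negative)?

33

LPT (decreasing processing time): Render 5 Render 1 Render 3 Render 2 Render 4 Render 6 Render 7.
Render 5: 0→19, due 19, lateness 0
Render 1: 19→30, due 27, lateness 3
Render 3: 30→37, due 39, lateness -2
Render 2: 37→43, due 38, lateness 5
Render 4: 43→48, due 36, lateness 12
Render 6: 48→51, due 18, lateness 33
Render 7: 51→53, due 43, lateness 10
Maximum = 33.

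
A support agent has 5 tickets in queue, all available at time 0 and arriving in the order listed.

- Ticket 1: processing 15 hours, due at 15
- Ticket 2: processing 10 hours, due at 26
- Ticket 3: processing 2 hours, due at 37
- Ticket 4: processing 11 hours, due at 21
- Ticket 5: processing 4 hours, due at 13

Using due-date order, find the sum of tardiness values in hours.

32

EDD (increasing due date): Ticket 5 Ticket 1 Ticket 4 Ticket 2 Ticket 3.
Ticket 5: 0→4, due 13, tardiness 0
Ticket 1: 4→19, due 15, tardiness 4
Ticket 4: 19→30, due 21, tardiness 9
Ticket 2: 30→40, due 26, tardiness 14
Ticket 3: 40→42, due 37, tardiness 5
Sum = 0+4+9+14+5 = 32.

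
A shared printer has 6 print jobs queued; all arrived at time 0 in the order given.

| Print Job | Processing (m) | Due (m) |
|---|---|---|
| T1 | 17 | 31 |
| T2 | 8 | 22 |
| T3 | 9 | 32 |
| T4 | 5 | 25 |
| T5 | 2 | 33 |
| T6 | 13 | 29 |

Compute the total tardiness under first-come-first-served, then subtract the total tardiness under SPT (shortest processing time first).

FIFO (arrival order): T1 T2 T3 T4 T5 T6.
T1: 0→17, due 31, tardiness 0
T2: 17→25, due 22, tardiness 3
T3: 25→34, due 32, tardiness 2
T4: 34→39, due 25, tardiness 14
T5: 39→41, due 33, tardiness 8
T6: 41→54, due 29, tardiness 25
Sum = 0+3+2+14+8+25 = 52.
SPT (increasing processing time): T5 T4 T2 T3 T6 T1.
T5: 0→2, due 33, tardiness 0
T4: 2→7, due 25, tardiness 0
T2: 7→15, due 22, tardiness 0
T3: 15→24, due 32, tardiness 0
T6: 24→37, due 29, tardiness 8
T1: 37→54, due 31, tardiness 23
Sum = 0+0+0+0+8+23 = 31.
Difference = 52 − 31 = 21.

21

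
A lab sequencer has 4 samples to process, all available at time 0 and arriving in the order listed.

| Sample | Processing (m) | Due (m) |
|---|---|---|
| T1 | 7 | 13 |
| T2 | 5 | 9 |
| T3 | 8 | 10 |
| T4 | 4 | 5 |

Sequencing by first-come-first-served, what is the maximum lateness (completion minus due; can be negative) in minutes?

FIFO (arrival order): T1 T2 T3 T4.
T1: 0→7, due 13, lateness -6
T2: 7→12, due 9, lateness 3
T3: 12→20, due 10, lateness 10
T4: 20→24, due 5, lateness 19
Maximum = 19.

19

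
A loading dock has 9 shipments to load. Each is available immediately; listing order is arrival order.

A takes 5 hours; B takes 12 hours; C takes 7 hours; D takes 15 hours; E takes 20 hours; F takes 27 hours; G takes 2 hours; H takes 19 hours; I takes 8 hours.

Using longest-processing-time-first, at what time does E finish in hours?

47

LPT (decreasing processing time): F E H D B I C A G.
F: 0→27
E: 27→47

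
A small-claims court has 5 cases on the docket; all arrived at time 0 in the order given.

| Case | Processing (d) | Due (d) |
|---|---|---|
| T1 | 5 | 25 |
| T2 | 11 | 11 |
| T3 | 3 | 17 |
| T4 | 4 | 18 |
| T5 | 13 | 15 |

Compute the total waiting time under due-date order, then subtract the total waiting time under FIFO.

30

EDD (increasing due date): T2 T5 T3 T4 T1.
T2: waits 0, runs 0→11
T5: waits 11, runs 11→24
T3: waits 24, runs 24→27
T4: waits 27, runs 27→31
T1: waits 31, runs 31→36
Sum = 0+11+24+27+31 = 93.
FIFO (arrival order): T1 T2 T3 T4 T5.
T1: waits 0, runs 0→5
T2: waits 5, runs 5→16
T3: waits 16, runs 16→19
T4: waits 19, runs 19→23
T5: waits 23, runs 23→36
Sum = 0+5+16+19+23 = 63.
Difference = 93 − 63 = 30.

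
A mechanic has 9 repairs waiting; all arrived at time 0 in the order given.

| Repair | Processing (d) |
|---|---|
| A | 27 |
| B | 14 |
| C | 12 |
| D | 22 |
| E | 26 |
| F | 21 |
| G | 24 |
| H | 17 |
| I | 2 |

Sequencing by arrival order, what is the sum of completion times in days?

FIFO (arrival order): A B C D E F G H I.
A: 0→27
B: 27→41
C: 41→53
D: 53→75
E: 75→101
F: 101→122
G: 122→146
H: 146→163
I: 163→165
Sum = 27+41+53+75+101+122+146+163+165 = 893.

893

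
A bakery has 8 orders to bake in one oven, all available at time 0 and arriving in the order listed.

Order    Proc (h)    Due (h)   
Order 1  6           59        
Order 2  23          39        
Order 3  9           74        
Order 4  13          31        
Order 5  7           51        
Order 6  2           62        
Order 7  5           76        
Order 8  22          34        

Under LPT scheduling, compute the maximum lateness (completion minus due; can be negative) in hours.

27

LPT (decreasing processing time): Order 2 Order 8 Order 4 Order 3 Order 5 Order 1 Order 7 Order 6.
Order 2: 0→23, due 39, lateness -16
Order 8: 23→45, due 34, lateness 11
Order 4: 45→58, due 31, lateness 27
Order 3: 58→67, due 74, lateness -7
Order 5: 67→74, due 51, lateness 23
Order 1: 74→80, due 59, lateness 21
Order 7: 80→85, due 76, lateness 9
Order 6: 85→87, due 62, lateness 25
Maximum = 27.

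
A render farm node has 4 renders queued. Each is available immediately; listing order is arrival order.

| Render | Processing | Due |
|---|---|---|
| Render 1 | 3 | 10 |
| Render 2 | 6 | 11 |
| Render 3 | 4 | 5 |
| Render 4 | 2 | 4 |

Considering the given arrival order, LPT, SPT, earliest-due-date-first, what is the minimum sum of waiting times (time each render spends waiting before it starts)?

16

FIFO (arrival order): Render 1 Render 2 Render 3 Render 4.
Render 1: waits 0, runs 0→3
Render 2: waits 3, runs 3→9
Render 3: waits 9, runs 9→13
Render 4: waits 13, runs 13→15
Sum = 0+3+9+13 = 25.
LPT (decreasing processing time): Render 2 Render 3 Render 1 Render 4.
Render 2: waits 0, runs 0→6
Render 3: waits 6, runs 6→10
Render 1: waits 10, runs 10→13
Render 4: waits 13, runs 13→15
Sum = 0+6+10+13 = 29.
SPT (increasing processing time): Render 4 Render 1 Render 3 Render 2.
Render 4: waits 0, runs 0→2
Render 1: waits 2, runs 2→5
Render 3: waits 5, runs 5→9
Render 2: waits 9, runs 9→15
Sum = 0+2+5+9 = 16.
EDD (increasing due date): Render 4 Render 3 Render 1 Render 2.
Render 4: waits 0, runs 0→2
Render 3: waits 2, runs 2→6
Render 1: waits 6, runs 6→9
Render 2: waits 9, runs 9→15
Sum = 0+2+6+9 = 17.
FIFO 25, LPT 29, SPT 16, EDD 17 → minimum 16.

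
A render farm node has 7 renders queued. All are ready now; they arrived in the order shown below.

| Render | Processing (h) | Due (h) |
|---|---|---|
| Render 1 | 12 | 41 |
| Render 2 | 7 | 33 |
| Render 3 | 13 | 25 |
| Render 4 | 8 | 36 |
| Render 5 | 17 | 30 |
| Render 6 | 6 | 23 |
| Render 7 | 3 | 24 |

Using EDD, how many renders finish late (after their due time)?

EDD (increasing due date): Render 6 Render 7 Render 3 Render 5 Render 2 Render 4 Render 1.
Render 6: 0→6, due 23, tardiness 0
Render 7: 6→9, due 24, tardiness 0
Render 3: 9→22, due 25, tardiness 0
Render 5: 22→39, due 30, tardiness 9
Render 2: 39→46, due 33, tardiness 13
Render 4: 46→54, due 36, tardiness 18
Render 1: 54→66, due 41, tardiness 25
Late renders: 4.

4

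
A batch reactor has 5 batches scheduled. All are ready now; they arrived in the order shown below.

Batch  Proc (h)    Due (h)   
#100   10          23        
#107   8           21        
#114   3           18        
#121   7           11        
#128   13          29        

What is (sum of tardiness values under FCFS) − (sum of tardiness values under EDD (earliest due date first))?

FIFO (arrival order): #100 #107 #114 #121 #128.
#100: 0→10, due 23, tardiness 0
#107: 10→18, due 21, tardiness 0
#114: 18→21, due 18, tardiness 3
#121: 21→28, due 11, tardiness 17
#128: 28→41, due 29, tardiness 12
Sum = 0+0+3+17+12 = 32.
EDD (increasing due date): #121 #114 #107 #100 #128.
#121: 0→7, due 11, tardiness 0
#114: 7→10, due 18, tardiness 0
#107: 10→18, due 21, tardiness 0
#100: 18→28, due 23, tardiness 5
#128: 28→41, due 29, tardiness 12
Sum = 0+0+0+5+12 = 17.
Difference = 32 − 17 = 15.

15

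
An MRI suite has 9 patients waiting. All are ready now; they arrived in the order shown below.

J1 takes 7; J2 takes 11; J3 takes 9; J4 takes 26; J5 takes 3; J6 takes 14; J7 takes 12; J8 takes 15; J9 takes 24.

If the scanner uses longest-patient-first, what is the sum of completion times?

LPT (decreasing processing time): J4 J9 J8 J6 J7 J2 J3 J1 J5.
J4: 0→26
J9: 26→50
J8: 50→65
J6: 65→79
J7: 79→91
J2: 91→102
J3: 102→111
J1: 111→118
J5: 118→121
Sum = 26+50+65+79+91+102+111+118+121 = 763.

763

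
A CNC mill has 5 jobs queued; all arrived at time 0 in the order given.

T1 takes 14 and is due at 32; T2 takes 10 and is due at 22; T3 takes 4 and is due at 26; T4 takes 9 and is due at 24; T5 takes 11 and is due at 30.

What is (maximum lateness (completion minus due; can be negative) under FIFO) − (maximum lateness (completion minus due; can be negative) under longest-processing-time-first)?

FIFO (arrival order): T1 T2 T3 T4 T5.
T1: 0→14, due 32, lateness -18
T2: 14→24, due 22, lateness 2
T3: 24→28, due 26, lateness 2
T4: 28→37, due 24, lateness 13
T5: 37→48, due 30, lateness 18
Maximum = 18.
LPT (decreasing processing time): T1 T5 T2 T4 T3.
T1: 0→14, due 32, lateness -18
T5: 14→25, due 30, lateness -5
T2: 25→35, due 22, lateness 13
T4: 35→44, due 24, lateness 20
T3: 44→48, due 26, lateness 22
Maximum = 22.
Difference = 18 − 22 = -4.

-4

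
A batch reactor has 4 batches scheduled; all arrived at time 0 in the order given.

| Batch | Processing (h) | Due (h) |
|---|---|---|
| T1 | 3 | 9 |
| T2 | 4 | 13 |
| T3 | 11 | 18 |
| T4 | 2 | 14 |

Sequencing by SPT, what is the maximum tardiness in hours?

2

SPT (increasing processing time): T4 T1 T2 T3.
T4: 0→2, due 14, tardiness 0
T1: 2→5, due 9, tardiness 0
T2: 5→9, due 13, tardiness 0
T3: 9→20, due 18, tardiness 2
Maximum = 2.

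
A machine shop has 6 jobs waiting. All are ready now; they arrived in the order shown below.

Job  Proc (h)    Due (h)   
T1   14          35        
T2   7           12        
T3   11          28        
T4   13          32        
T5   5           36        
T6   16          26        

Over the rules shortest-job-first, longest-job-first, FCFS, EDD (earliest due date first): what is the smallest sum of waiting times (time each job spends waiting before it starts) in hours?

126

SPT (increasing processing time): T5 T2 T3 T4 T1 T6.
T5: waits 0, runs 0→5
T2: waits 5, runs 5→12
T3: waits 12, runs 12→23
T4: waits 23, runs 23→36
T1: waits 36, runs 36→50
T6: waits 50, runs 50→66
Sum = 0+5+12+23+36+50 = 126.
LPT (decreasing processing time): T6 T1 T4 T3 T2 T5.
T6: waits 0, runs 0→16
T1: waits 16, runs 16→30
T4: waits 30, runs 30→43
T3: waits 43, runs 43→54
T2: waits 54, runs 54→61
T5: waits 61, runs 61→66
Sum = 0+16+30+43+54+61 = 204.
FIFO (arrival order): T1 T2 T3 T4 T5 T6.
T1: waits 0, runs 0→14
T2: waits 14, runs 14→21
T3: waits 21, runs 21→32
T4: waits 32, runs 32→45
T5: waits 45, runs 45→50
T6: waits 50, runs 50→66
Sum = 0+14+21+32+45+50 = 162.
EDD (increasing due date): T2 T6 T3 T4 T1 T5.
T2: waits 0, runs 0→7
T6: waits 7, runs 7→23
T3: waits 23, runs 23→34
T4: waits 34, runs 34→47
T1: waits 47, runs 47→61
T5: waits 61, runs 61→66
Sum = 0+7+23+34+47+61 = 172.
SPT 126, LPT 204, FIFO 162, EDD 172 → minimum 126.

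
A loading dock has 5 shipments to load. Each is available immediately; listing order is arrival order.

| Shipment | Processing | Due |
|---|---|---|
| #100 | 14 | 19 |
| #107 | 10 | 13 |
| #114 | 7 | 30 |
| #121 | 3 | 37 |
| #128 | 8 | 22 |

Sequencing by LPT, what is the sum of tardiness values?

LPT (decreasing processing time): #100 #107 #128 #114 #121.
#100: 0→14, due 19, tardiness 0
#107: 14→24, due 13, tardiness 11
#128: 24→32, due 22, tardiness 10
#114: 32→39, due 30, tardiness 9
#121: 39→42, due 37, tardiness 5
Sum = 0+11+10+9+5 = 35.

35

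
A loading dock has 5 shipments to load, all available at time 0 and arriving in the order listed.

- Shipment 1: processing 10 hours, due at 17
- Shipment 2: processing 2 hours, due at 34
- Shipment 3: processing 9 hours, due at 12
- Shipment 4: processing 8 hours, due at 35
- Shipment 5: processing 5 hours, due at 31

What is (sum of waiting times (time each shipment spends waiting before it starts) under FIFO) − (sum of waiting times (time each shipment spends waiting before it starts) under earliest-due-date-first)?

FIFO (arrival order): Shipment 1 Shipment 2 Shipment 3 Shipment 4 Shipment 5.
Shipment 1: waits 0, runs 0→10
Shipment 2: waits 10, runs 10→12
Shipment 3: waits 12, runs 12→21
Shipment 4: waits 21, runs 21→29
Shipment 5: waits 29, runs 29→34
Sum = 0+10+12+21+29 = 72.
EDD (increasing due date): Shipment 3 Shipment 1 Shipment 5 Shipment 2 Shipment 4.
Shipment 3: waits 0, runs 0→9
Shipment 1: waits 9, runs 9→19
Shipment 5: waits 19, runs 19→24
Shipment 2: waits 24, runs 24→26
Shipment 4: waits 26, runs 26→34
Sum = 0+9+19+24+26 = 78.
Difference = 72 − 78 = -6.

-6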